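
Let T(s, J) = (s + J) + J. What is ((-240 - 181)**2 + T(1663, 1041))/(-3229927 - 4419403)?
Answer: -6961/294205 ≈ -0.023660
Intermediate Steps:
T(s, J) = s + 2*J (T(s, J) = (J + s) + J = s + 2*J)
((-240 - 181)**2 + T(1663, 1041))/(-3229927 - 4419403) = ((-240 - 181)**2 + (1663 + 2*1041))/(-3229927 - 4419403) = ((-421)**2 + (1663 + 2082))/(-7649330) = (177241 + 3745)*(-1/7649330) = 180986*(-1/7649330) = -6961/294205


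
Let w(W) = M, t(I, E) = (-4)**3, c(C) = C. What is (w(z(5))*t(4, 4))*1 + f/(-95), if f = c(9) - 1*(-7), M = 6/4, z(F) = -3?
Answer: -9136/95 ≈ -96.168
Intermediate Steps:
t(I, E) = -64
M = 3/2 (M = 6*(1/4) = 3/2 ≈ 1.5000)
w(W) = 3/2
f = 16 (f = 9 - 1*(-7) = 9 + 7 = 16)
(w(z(5))*t(4, 4))*1 + f/(-95) = ((3/2)*(-64))*1 + 16/(-95) = -96*1 - 1/95*16 = -96 - 16/95 = -9136/95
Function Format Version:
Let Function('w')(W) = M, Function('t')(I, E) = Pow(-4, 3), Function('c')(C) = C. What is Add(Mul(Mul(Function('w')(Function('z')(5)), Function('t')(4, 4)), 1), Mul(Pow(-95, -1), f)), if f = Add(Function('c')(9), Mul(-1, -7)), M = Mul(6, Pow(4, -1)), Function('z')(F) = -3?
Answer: Rational(-9136, 95) ≈ -96.168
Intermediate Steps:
Function('t')(I, E) = -64
M = Rational(3, 2) (M = Mul(6, Rational(1, 4)) = Rational(3, 2) ≈ 1.5000)
Function('w')(W) = Rational(3, 2)
f = 16 (f = Add(9, Mul(-1, -7)) = Add(9, 7) = 16)
Add(Mul(Mul(Function('w')(Function('z')(5)), Function('t')(4, 4)), 1), Mul(Pow(-95, -1), f)) = Add(Mul(Mul(Rational(3, 2), -64), 1), Mul(Pow(-95, -1), 16)) = Add(Mul(-96, 1), Mul(Rational(-1, 95), 16)) = Add(-96, Rational(-16, 95)) = Rational(-9136, 95)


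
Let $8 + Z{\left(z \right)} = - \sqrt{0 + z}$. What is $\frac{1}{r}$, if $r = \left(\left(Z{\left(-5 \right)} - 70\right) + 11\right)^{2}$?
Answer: $\frac{1}{\left(67 + i \sqrt{5}\right)^{2}} \approx 0.00022202 - 1.4836 \cdot 10^{-5} i$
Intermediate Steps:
$Z{\left(z \right)} = -8 - \sqrt{z}$ ($Z{\left(z \right)} = -8 - \sqrt{0 + z} = -8 - \sqrt{z}$)
$r = \left(-67 - i \sqrt{5}\right)^{2}$ ($r = \left(\left(\left(-8 - \sqrt{-5}\right) - 70\right) + 11\right)^{2} = \left(\left(\left(-8 - i \sqrt{5}\right) - 70\right) + 11\right)^{2} = \left(\left(-78 - i \sqrt{5}\right) + 11\right)^{2} = \left(-67 - i \sqrt{5}\right)^{2} \approx 4484.0 + 299.63 i$)
$\frac{1}{r} = \frac{1}{\left(67 + i \sqrt{5}\right)^{2}}$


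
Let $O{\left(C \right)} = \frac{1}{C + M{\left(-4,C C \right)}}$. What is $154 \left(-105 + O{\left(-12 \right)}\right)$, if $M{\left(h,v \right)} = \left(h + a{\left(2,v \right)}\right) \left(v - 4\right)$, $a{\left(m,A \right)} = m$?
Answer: $- \frac{2360897}{146} \approx -16171.0$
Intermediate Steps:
$M{\left(h,v \right)} = \left(-4 + v\right) \left(2 + h\right)$ ($M{\left(h,v \right)} = \left(h + 2\right) \left(v - 4\right) = \left(2 + h\right) \left(-4 + v\right) = \left(-4 + v\right) \left(2 + h\right)$)
$O{\left(C \right)} = \frac{1}{8 + C - 2 C^{2}}$ ($O{\left(C \right)} = \frac{1}{C - \left(-8 + 2 C C\right)} = \frac{1}{C + \left(-8 + 16 + 2 C^{2} - 4 C^{2}\right)} = \frac{1}{C - \left(-8 + 2 C^{2}\right)} = \frac{1}{8 + C - 2 C^{2}}$)
$154 \left(-105 + O{\left(-12 \right)}\right) = 154 \left(-105 + \frac{1}{8 - 12 - 2 \left(-12\right)^{2}}\right) = 154 \left(-105 + \frac{1}{8 - 12 - 288}\right) = 154 \left(-105 + \frac{1}{-292}\right) = 154 \left(-105 - \frac{1}{292}\right) = 154 \left(- \frac{30661}{292}\right) = - \frac{2360897}{146}$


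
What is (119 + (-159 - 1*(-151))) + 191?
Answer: 302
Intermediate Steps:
(119 + (-159 - 1*(-151))) + 191 = (119 + (-159 + 151)) + 191 = (119 - 8) + 191 = 111 + 191 = 302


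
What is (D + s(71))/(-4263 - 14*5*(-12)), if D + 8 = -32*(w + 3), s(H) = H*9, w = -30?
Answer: -1495/3423 ≈ -0.43675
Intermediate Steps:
s(H) = 9*H
D = 856 (D = -8 - 32*(-30 + 3) = -8 - 32*(-27) = -8 + 864 = 856)
(D + s(71))/(-4263 - 14*5*(-12)) = (856 + 9*71)/(-4263 - 14*5*(-12)) = (856 + 639)/(-4263 - 70*(-12)) = 1495/(-4263 + 840) = 1495/(-3423) = 1495*(-1/3423) = -1495/3423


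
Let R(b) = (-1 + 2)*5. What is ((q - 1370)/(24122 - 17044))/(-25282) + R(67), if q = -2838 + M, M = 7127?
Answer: 894727061/178945996 ≈ 5.0000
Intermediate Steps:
R(b) = 5 (R(b) = 1*5 = 5)
q = 4289 (q = -2838 + 7127 = 4289)
((q - 1370)/(24122 - 17044))/(-25282) + R(67) = ((4289 - 1370)/(24122 - 17044))/(-25282) + 5 = (2919/7078)*(-1/25282) + 5 = -2919/178945996 + 5 = 894727061/178945996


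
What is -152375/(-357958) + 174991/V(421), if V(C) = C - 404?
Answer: 62642018753/6085286 ≈ 10294.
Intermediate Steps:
V(C) = -404 + C
-152375/(-357958) + 174991/V(421) = -152375/(-357958) + 174991/(-404 + 421) = -152375*(-1/357958) + 174991/17 = 152375/357958 + 174991*(1/17) = 152375/357958 + 174991/17 = 62642018753/6085286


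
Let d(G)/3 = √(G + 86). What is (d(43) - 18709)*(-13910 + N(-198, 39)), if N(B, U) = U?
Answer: 259512539 - 41613*√129 ≈ 2.5904e+8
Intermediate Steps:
d(G) = 3*√(86 + G) (d(G) = 3*√(G + 86) = 3*√(86 + G))
(d(43) - 18709)*(-13910 + N(-198, 39)) = (3*√(86 + 43) - 18709)*(-13910 + 39) = (3*√129 - 18709)*(-13871) = (-18709 + 3*√129)*(-13871) = 259512539 - 41613*√129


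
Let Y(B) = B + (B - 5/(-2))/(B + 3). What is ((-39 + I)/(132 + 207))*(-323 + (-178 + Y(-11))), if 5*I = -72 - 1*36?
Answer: 165135/1808 ≈ 91.336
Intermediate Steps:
I = -108/5 (I = (-72 - 1*36)/5 = (-72 - 36)/5 = (1/5)*(-108) = -108/5 ≈ -21.600)
Y(B) = B + (5/2 + B)/(3 + B) (Y(B) = B + (B - 5*(-1/2))/(3 + B) = B + (B + 5/2)/(3 + B) = B + (5/2 + B)/(3 + B))
((-39 + I)/(132 + 207))*(-323 + (-178 + Y(-11))) = ((-39 - 108/5)/(132 + 207))*(-323 + (-178 + (5/2 + (-11)**2 + 4*(-11))/(3 - 11))) = (-303/5/339)*(-323 + (-178 + (5/2 + 121 - 44)/(-8))) = (-303/5*1/339)*(-323 + (-178 - 1/8*159/2)) = -101*(-323 + (-178 - 159/16))/565 = -101*(-323 - 3007/16)/565 = -101/565*(-8175/16) = 165135/1808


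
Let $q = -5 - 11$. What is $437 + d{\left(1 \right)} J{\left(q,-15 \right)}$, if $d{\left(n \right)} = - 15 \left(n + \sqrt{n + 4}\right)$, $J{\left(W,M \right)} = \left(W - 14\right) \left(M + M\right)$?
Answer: $-13063 - 13500 \sqrt{5} \approx -43250.0$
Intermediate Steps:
$q = -16$
$J{\left(W,M \right)} = 2 M \left(-14 + W\right)$ ($J{\left(W,M \right)} = \left(-14 + W\right) 2 M = 2 M \left(-14 + W\right)$)
$d{\left(n \right)} = - 15 n - 15 \sqrt{4 + n}$ ($d{\left(n \right)} = - 15 \left(n + \sqrt{4 + n}\right) = - 15 n - 15 \sqrt{4 + n}$)
$437 + d{\left(1 \right)} J{\left(q,-15 \right)} = 437 + \left(\left(-15\right) 1 - 15 \sqrt{4 + 1}\right) 2 \left(-15\right) \left(-14 - 16\right) = 437 + \left(-15 - 15 \sqrt{5}\right) 2 \left(-15\right) \left(-30\right) = 437 + \left(-15 - 15 \sqrt{5}\right) 900 = 437 - \left(13500 + 13500 \sqrt{5}\right) = -13063 - 13500 \sqrt{5}$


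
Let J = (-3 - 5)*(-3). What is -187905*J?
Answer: -4509720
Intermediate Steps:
J = 24 (J = -8*(-3) = 24)
-187905*J = -187905*24 = -4509720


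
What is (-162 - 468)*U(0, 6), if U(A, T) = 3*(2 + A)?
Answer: -3780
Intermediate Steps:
U(A, T) = 6 + 3*A
(-162 - 468)*U(0, 6) = (-162 - 468)*(6 + 3*0) = -630*(6 + 0) = -630*6 = -3780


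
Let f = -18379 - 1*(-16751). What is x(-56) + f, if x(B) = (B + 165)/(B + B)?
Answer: -182445/112 ≈ -1629.0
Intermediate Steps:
x(B) = (165 + B)/(2*B) (x(B) = (165 + B)/((2*B)) = (165 + B)*(1/(2*B)) = (165 + B)/(2*B))
f = -1628 (f = -18379 + 16751 = -1628)
x(-56) + f = (½)*(165 - 56)/(-56) - 1628 = (½)*(-1/56)*109 - 1628 = -109/112 - 1628 = -182445/112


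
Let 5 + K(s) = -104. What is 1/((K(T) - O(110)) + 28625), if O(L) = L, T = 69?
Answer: 1/28406 ≈ 3.5204e-5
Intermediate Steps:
K(s) = -109 (K(s) = -5 - 104 = -109)
1/((K(T) - O(110)) + 28625) = 1/((-109 - 1*110) + 28625) = 1/((-109 - 110) + 28625) = 1/(-219 + 28625) = 1/28406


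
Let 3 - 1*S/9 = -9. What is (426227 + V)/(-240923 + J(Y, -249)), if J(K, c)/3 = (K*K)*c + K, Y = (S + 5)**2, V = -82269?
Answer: -343958/121796581283 ≈ -2.8240e-6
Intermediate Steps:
S = 108 (S = 27 - 9*(-9) = 27 + 81 = 108)
Y = 12769 (Y = (108 + 5)**2 = 113**2 = 12769)
J(K, c) = 3*K + 3*c*K**2 (J(K, c) = 3*((K*K)*c + K) = 3*(K**2*c + K) = 3*(c*K**2 + K) = 3*(K + c*K**2) = 3*K + 3*c*K**2)
(426227 + V)/(-240923 + J(Y, -249)) = (426227 - 82269)/(-240923 + 3*12769*(1 + 12769*(-249))) = 343958/(-240923 + 3*12769*(1 - 3179481)) = 343958/(-240923 + 3*12769*(-3179480)) = 343958/(-240923 - 121796340360) = 343958/(-121796581283) = 343958*(-1/121796581283) = -343958/121796581283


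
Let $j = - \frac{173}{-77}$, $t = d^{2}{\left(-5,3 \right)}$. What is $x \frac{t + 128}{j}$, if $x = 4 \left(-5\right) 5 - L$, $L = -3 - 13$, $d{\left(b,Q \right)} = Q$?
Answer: $- \frac{886116}{173} \approx -5122.1$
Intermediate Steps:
$t = 9$ ($t = 3^{2} = 9$)
$j = \frac{173}{77}$ ($j = \left(-173\right) \left(- \frac{1}{77}\right) = \frac{173}{77} \approx 2.2468$)
$L = -16$
$x = -84$ ($x = 4 \left(-5\right) 5 - -16 = \left(-20\right) 5 + 16 = -100 + 16 = -84$)
$x \frac{t + 128}{j} = - 84 \frac{9 + 128}{\frac{173}{77}} = - 84 \cdot 137 \cdot \frac{77}{173} = \left(-84\right) \frac{10549}{173} = - \frac{886116}{173}$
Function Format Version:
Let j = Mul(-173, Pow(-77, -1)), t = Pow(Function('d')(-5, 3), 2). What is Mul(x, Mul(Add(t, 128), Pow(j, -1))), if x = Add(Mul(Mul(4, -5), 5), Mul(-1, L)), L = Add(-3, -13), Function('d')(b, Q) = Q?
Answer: Rational(-886116, 173) ≈ -5122.1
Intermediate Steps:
t = 9 (t = Pow(3, 2) = 9)
j = Rational(173, 77) (j = Mul(-173, Rational(-1, 77)) = Rational(173, 77) ≈ 2.2468)
L = -16
x = -84 (x = Add(Mul(Mul(4, -5), 5), Mul(-1, -16)) = Add(Mul(-20, 5), 16) = Add(-100, 16) = -84)
Mul(x, Mul(Add(t, 128), Pow(j, -1))) = Mul(-84, Mul(Add(9, 128), Pow(Rational(173, 77), -1))) = Mul(-84, Mul(137, Rational(77, 173))) = Mul(-84, Rational(10549, 173)) = Rational(-886116, 173)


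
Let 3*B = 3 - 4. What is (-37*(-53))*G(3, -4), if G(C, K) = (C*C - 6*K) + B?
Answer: 192178/3 ≈ 64059.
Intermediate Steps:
B = -⅓ (B = (3 - 4)/3 = (⅓)*(-1) = -⅓ ≈ -0.33333)
G(C, K) = -⅓ + C² - 6*K (G(C, K) = (C*C - 6*K) - ⅓ = (C² - 6*K) - ⅓ = -⅓ + C² - 6*K)
(-37*(-53))*G(3, -4) = (-37*(-53))*(-⅓ + 3² - 6*(-4)) = 1961*(-⅓ + 9 + 24) = 1961*(98/3) = 192178/3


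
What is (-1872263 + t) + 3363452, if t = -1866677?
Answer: -375488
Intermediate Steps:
(-1872263 + t) + 3363452 = (-1872263 - 1866677) + 3363452 = -3738940 + 3363452 = -375488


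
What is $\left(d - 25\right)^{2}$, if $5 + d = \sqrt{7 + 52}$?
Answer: $\left(30 - \sqrt{59}\right)^{2} \approx 498.13$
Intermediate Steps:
$d = -5 + \sqrt{59}$ ($d = -5 + \sqrt{7 + 52} = -5 + \sqrt{59} \approx 2.6811$)
$\left(d - 25\right)^{2} = \left(\left(-5 + \sqrt{59}\right) - 25\right)^{2} = \left(-30 + \sqrt{59}\right)^{2}$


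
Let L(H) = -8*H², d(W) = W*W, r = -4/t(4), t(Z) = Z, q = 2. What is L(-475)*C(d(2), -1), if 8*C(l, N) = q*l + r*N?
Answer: -2030625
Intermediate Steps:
r = -1 (r = -4/4 = -4*¼ = -1)
d(W) = W²
C(l, N) = -N/8 + l/4 (C(l, N) = (2*l - N)/8 = (-N + 2*l)/8 = -N/8 + l/4)
L(-475)*C(d(2), -1) = (-8*(-475)²)*(-⅛*(-1) + (¼)*2²) = (-8*225625)*(⅛ + (¼)*4) = -1805000*(⅛ + 1) = -1805000*9/8 = -2030625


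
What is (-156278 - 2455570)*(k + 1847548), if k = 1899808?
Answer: -9787524273888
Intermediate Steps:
(-156278 - 2455570)*(k + 1847548) = (-156278 - 2455570)*(1899808 + 1847548) = -2611848*3747356 = -9787524273888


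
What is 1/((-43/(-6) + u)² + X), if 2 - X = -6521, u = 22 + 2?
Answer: 36/269797 ≈ 0.00013343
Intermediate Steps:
u = 24
X = 6523 (X = 2 - 1*(-6521) = 2 + 6521 = 6523)
1/((-43/(-6) + u)² + X) = 1/((-43/(-6) + 24)² + 6523) = 1/((-43*(-⅙) + 24)² + 6523) = 1/((43/6 + 24)² + 6523) = 1/((187/6)² + 6523) = 1/(34969/36 + 6523) = 1/(269797/36) = 36/269797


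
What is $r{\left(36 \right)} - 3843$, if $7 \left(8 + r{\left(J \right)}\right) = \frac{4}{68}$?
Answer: $- \frac{458268}{119} \approx -3851.0$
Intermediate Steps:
$r{\left(J \right)} = - \frac{951}{119}$ ($r{\left(J \right)} = -8 + \frac{4 \cdot \frac{1}{68}}{7} = -8 + \frac{1}{7} \cdot \frac{1}{17} = -8 + \frac{1}{119} = - \frac{951}{119}$)
$r{\left(36 \right)} - 3843 = - \frac{951}{119} - 3843 = - \frac{458268}{119}$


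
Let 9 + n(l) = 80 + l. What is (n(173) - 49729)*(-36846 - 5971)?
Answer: 2118799245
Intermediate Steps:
n(l) = 71 + l (n(l) = -9 + (80 + l) = 71 + l)
(n(173) - 49729)*(-36846 - 5971) = ((71 + 173) - 49729)*(-36846 - 5971) = (244 - 49729)*(-42817) = -49485*(-42817) = 2118799245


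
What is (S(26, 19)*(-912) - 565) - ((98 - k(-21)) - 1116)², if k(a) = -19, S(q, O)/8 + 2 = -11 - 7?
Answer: -852646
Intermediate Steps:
S(q, O) = -160 (S(q, O) = -16 + 8*(-11 - 7) = -16 + 8*(-18) = -16 - 144 = -160)
(S(26, 19)*(-912) - 565) - ((98 - k(-21)) - 1116)² = (-160*(-912) - 565) - ((98 - 1*(-19)) - 1116)² = (145920 - 565) - ((98 + 19) - 1116)² = 145355 - (117 - 1116)² = 145355 - 1*(-999)² = 145355 - 1*998001 = 145355 - 998001 = -852646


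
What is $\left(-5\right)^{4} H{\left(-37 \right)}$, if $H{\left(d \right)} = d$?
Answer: $-23125$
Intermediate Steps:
$\left(-5\right)^{4} H{\left(-37 \right)} = \left(-5\right)^{4} \left(-37\right) = 625 \left(-37\right) = -23125$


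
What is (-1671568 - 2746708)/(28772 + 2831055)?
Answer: -4418276/2859827 ≈ -1.5449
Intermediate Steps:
(-1671568 - 2746708)/(28772 + 2831055) = -4418276/2859827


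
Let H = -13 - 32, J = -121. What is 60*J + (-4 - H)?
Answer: -7219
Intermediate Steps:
H = -45
60*J + (-4 - H) = 60*(-121) + (-4 - 1*(-45)) = -7260 + (-4 + 45) = -7260 + 41 = -7219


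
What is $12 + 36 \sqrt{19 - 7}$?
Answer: $12 + 72 \sqrt{3} \approx 136.71$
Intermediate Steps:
$12 + 36 \sqrt{19 - 7} = 12 + 36 \sqrt{12} = 12 + 36 \cdot 2 \sqrt{3} = 12 + 72 \sqrt{3}$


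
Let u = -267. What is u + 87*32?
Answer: 2517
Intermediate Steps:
u + 87*32 = -267 + 87*32 = -267 + 2784 = 2517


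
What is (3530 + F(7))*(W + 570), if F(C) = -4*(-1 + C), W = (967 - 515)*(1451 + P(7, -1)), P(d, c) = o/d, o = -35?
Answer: 2293491972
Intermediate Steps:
P(d, c) = -35/d
W = 653592 (W = (967 - 515)*(1451 - 35/7) = 452*(1451 - 35*1/7) = 452*(1451 - 5) = 452*1446 = 653592)
F(C) = 4 - 4*C
(3530 + F(7))*(W + 570) = (3530 + (4 - 4*7))*(653592 + 570) = (3530 + (4 - 28))*654162 = (3530 - 24)*654162 = 3506*654162 = 2293491972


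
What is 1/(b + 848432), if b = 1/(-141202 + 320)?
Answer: 140882/119528797023 ≈ 1.1786e-6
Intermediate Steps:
b = -1/140882 (b = 1/(-140882) = -1/140882 ≈ -7.0981e-6)
1/(b + 848432) = 1/(-1/140882 + 848432) = 1/(119528797023/140882) = 140882/119528797023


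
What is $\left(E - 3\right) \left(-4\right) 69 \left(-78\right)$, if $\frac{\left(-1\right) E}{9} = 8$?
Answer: $-1614600$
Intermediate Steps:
$E = -72$ ($E = \left(-9\right) 8 = -72$)
$\left(E - 3\right) \left(-4\right) 69 \left(-78\right) = \left(-72 - 3\right) \left(-4\right) 69 \left(-78\right) = \left(-75\right) \left(-4\right) 69 \left(-78\right) = 300 \cdot 69 \left(-78\right) = 20700 \left(-78\right) = -1614600$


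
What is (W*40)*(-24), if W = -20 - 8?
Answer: 26880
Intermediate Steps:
W = -28
(W*40)*(-24) = -28*40*(-24) = -1120*(-24) = 26880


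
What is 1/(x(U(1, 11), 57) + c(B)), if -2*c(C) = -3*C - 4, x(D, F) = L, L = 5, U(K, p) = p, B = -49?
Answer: -2/133 ≈ -0.015038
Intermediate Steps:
x(D, F) = 5
c(C) = 2 + 3*C/2 (c(C) = -(-3*C - 4)/2 = -(-4 - 3*C)/2 = 2 + 3*C/2)
1/(x(U(1, 11), 57) + c(B)) = 1/(5 + (2 + (3/2)*(-49))) = 1/(5 + (2 - 147/2)) = 1/(5 - 143/2) = 1/(-133/2) = -2/133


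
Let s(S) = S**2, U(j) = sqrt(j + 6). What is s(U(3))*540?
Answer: 4860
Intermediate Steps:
U(j) = sqrt(6 + j)
s(U(3))*540 = (sqrt(6 + 3))**2*540 = (sqrt(9))**2*540 = 3**2*540 = 9*540 = 4860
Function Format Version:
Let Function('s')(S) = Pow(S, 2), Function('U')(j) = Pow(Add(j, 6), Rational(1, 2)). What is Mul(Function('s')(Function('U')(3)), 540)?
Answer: 4860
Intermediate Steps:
Function('U')(j) = Pow(Add(6, j), Rational(1, 2))
Mul(Function('s')(Function('U')(3)), 540) = Mul(Pow(Pow(Add(6, 3), Rational(1, 2)), 2), 540) = Mul(Pow(Pow(9, Rational(1, 2)), 2), 540) = Mul(Pow(3, 2), 540) = Mul(9, 540) = 4860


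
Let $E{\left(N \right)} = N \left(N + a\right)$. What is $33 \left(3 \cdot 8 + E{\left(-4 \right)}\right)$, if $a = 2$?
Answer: $1056$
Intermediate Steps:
$E{\left(N \right)} = N \left(2 + N\right)$ ($E{\left(N \right)} = N \left(N + 2\right) = N \left(2 + N\right)$)
$33 \left(3 \cdot 8 + E{\left(-4 \right)}\right) = 33 \left(3 \cdot 8 - 4 \left(2 - 4\right)\right) = 33 \left(24 - -8\right) = 33 \left(24 + 8\right) = 33 \cdot 32 = 1056$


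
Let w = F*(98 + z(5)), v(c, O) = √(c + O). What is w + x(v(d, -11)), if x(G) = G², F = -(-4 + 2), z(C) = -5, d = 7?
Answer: 182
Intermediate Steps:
F = 2 (F = -1*(-2) = 2)
v(c, O) = √(O + c)
w = 186 (w = 2*(98 - 5) = 2*93 = 186)
w + x(v(d, -11)) = 186 + (√(-11 + 7))² = 186 + (√(-4))² = 186 + (2*I)² = 186 - 4 = 182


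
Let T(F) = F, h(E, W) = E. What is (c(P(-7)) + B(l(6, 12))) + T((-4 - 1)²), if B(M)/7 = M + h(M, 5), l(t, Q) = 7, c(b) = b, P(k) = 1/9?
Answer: 1108/9 ≈ 123.11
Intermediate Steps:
P(k) = ⅑
B(M) = 14*M (B(M) = 7*(M + M) = 7*(2*M) = 14*M)
(c(P(-7)) + B(l(6, 12))) + T((-4 - 1)²) = (⅑ + 14*7) + (-4 - 1)² = (⅑ + 98) + (-5)² = 883/9 + 25 = 1108/9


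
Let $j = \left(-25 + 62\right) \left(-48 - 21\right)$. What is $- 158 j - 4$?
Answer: $403370$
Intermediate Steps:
$j = -2553$ ($j = 37 \left(-69\right) = -2553$)
$- 158 j - 4 = \left(-158\right) \left(-2553\right) - 4 = 403374 - 4 = 403370$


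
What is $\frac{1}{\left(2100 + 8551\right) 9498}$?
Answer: $\frac{1}{101163198} \approx 9.885 \cdot 10^{-9}$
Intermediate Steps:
$\frac{1}{\left(2100 + 8551\right) 9498} = \frac{1}{10651} \cdot \frac{1}{9498} = \frac{1}{101163198}$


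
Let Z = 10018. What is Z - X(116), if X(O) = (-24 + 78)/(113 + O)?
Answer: 2294068/229 ≈ 10018.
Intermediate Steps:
X(O) = 54/(113 + O)
Z - X(116) = 10018 - 54/(113 + 116) = 10018 - 54/229 = 2294068/229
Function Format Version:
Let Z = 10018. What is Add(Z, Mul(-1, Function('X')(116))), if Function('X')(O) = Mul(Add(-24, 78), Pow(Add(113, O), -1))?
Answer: Rational(2294068, 229) ≈ 10018.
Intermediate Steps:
Function('X')(O) = Mul(54, Pow(Add(113, O), -1))
Add(Z, Mul(-1, Function('X')(116))) = Add(10018, Mul(-1, Mul(54, Pow(Add(113, 116), -1)))) = Add(10018, Mul(-1, Mul(54, Pow(229, -1)))) = Add(10018, Mul(-1, Mul(54, Rational(1, 229)))) = Add(10018, Mul(-1, Rational(54, 229))) = Add(10018, Rational(-54, 229)) = Rational(2294068, 229)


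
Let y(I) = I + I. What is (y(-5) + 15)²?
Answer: 25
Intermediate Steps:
y(I) = 2*I
(y(-5) + 15)² = (2*(-5) + 15)² = (-10 + 15)² = 5² = 25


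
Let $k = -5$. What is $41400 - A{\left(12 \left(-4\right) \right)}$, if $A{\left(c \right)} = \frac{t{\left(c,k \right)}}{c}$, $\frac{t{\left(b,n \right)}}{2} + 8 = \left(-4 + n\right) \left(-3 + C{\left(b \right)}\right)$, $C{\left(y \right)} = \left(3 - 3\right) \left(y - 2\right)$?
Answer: $\frac{993619}{24} \approx 41401.0$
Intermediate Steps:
$C{\left(y \right)} = 0$ ($C{\left(y \right)} = 0 \left(-2 + y\right) = 0$)
$t{\left(b,n \right)} = 8 - 6 n$ ($t{\left(b,n \right)} = -16 + 2 \left(-4 + n\right) \left(-3 + 0\right) = -16 + 2 \left(-4 + n\right) \left(-3\right) = -16 + 2 \left(12 - 3 n\right) = -16 - \left(-24 + 6 n\right) = 8 - 6 n$)
$A{\left(c \right)} = \frac{38}{c}$ ($A{\left(c \right)} = \frac{8 - -30}{c} = \frac{8 + 30}{c} = \frac{38}{c}$)
$41400 - A{\left(12 \left(-4\right) \right)} = 41400 - \frac{38}{12 \left(-4\right)} = 41400 - \frac{38}{-48} = 41400 - 38 \left(- \frac{1}{48}\right) = 41400 - - \frac{19}{24} = 41400 + \frac{19}{24} = \frac{993619}{24}$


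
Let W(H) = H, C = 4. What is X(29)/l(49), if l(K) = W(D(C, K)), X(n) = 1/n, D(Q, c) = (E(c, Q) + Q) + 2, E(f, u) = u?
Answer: 1/290 ≈ 0.0034483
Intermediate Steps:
D(Q, c) = 2 + 2*Q (D(Q, c) = (Q + Q) + 2 = 2*Q + 2 = 2 + 2*Q)
l(K) = 10 (l(K) = 2 + 2*4 = 2 + 8 = 10)
X(29)/l(49) = 1/(29*10) = (1/29)*(⅒) = 1/290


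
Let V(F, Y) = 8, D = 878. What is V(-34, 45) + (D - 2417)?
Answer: -1531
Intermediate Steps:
V(-34, 45) + (D - 2417) = 8 + (878 - 2417) = 8 - 1539 = -1531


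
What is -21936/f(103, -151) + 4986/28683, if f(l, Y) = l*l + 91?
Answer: -15995558/8525225 ≈ -1.8763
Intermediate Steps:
f(l, Y) = 91 + l**2 (f(l, Y) = l**2 + 91 = 91 + l**2)
-21936/f(103, -151) + 4986/28683 = -21936/(91 + 103**2) + 4986/28683 = -21936/(91 + 10609) + 4986*(1/28683) = -21936/10700 + 554/3187 = -21936*1/10700 + 554/3187 = -5484/2675 + 554/3187 = -15995558/8525225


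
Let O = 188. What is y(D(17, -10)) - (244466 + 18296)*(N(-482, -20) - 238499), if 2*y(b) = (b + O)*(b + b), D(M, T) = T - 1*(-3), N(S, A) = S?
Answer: 62795124255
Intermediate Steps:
D(M, T) = 3 + T (D(M, T) = T + 3 = 3 + T)
y(b) = b*(188 + b) (y(b) = ((b + 188)*(b + b))/2 = ((188 + b)*(2*b))/2 = (2*b*(188 + b))/2 = b*(188 + b))
y(D(17, -10)) - (244466 + 18296)*(N(-482, -20) - 238499) = (3 - 10)*(188 + (3 - 10)) - (244466 + 18296)*(-482 - 238499) = -7*(188 - 7) - 262762*(-238981) = -7*181 - 1*(-62795125522) = -1267 + 62795125522 = 62795124255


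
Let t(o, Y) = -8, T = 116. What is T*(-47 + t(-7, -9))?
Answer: -6380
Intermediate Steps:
T*(-47 + t(-7, -9)) = 116*(-47 - 8) = 116*(-55) = -6380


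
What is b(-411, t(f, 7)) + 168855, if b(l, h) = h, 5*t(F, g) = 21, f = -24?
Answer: 844296/5 ≈ 1.6886e+5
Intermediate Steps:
t(F, g) = 21/5 (t(F, g) = (⅕)*21 = 21/5)
b(-411, t(f, 7)) + 168855 = 21/5 + 168855 = 844296/5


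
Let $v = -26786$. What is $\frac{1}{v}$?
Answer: $- \frac{1}{26786} \approx -3.7333 \cdot 10^{-5}$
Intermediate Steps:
$\frac{1}{v} = \frac{1}{-26786} = - \frac{1}{26786}$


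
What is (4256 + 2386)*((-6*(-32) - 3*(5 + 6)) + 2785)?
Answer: 19554048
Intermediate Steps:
(4256 + 2386)*((-6*(-32) - 3*(5 + 6)) + 2785) = 6642*((192 - 3*11) + 2785) = 6642*((192 - 33) + 2785) = 6642*(159 + 2785) = 6642*2944 = 19554048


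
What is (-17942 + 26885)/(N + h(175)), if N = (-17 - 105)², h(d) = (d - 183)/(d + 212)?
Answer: 3460941/5760100 ≈ 0.60085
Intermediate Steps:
h(d) = (-183 + d)/(212 + d)
N = 14884 (N = (-122)² = 14884)
(-17942 + 26885)/(N + h(175)) = (-17942 + 26885)/(14884 + (-183 + 175)/(212 + 175)) = 8943/(14884 - 8/387) = 8943/(5760100/387) = 8943*(387/5760100) = 3460941/5760100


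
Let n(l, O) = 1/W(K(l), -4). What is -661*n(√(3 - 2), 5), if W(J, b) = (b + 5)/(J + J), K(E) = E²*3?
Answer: -3966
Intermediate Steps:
K(E) = 3*E²
W(J, b) = (5 + b)/(2*J) (W(J, b) = (5 + b)/((2*J)) = (5 + b)*(1/(2*J)) = (5 + b)/(2*J))
n(l, O) = 6*l² (n(l, O) = 1/((5 - 4)/(2*((3*l²)))) = 1/((½)*(1/(3*l²))*1) = 1/(1/(6*l²)) = 6*l²)
-661*n(√(3 - 2), 5) = -3966*(√(3 - 2))² = -3966*(√1)² = -3966*1² = -3966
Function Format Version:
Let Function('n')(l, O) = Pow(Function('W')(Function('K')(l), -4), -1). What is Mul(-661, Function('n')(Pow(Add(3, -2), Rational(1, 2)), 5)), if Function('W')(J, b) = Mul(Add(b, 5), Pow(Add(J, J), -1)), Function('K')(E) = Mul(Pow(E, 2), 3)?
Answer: -3966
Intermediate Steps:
Function('K')(E) = Mul(3, Pow(E, 2))
Function('W')(J, b) = Mul(Rational(1, 2), Pow(J, -1), Add(5, b)) (Function('W')(J, b) = Mul(Add(5, b), Pow(Mul(2, J), -1)) = Mul(Add(5, b), Mul(Rational(1, 2), Pow(J, -1))) = Mul(Rational(1, 2), Pow(J, -1), Add(5, b)))
Function('n')(l, O) = Mul(6, Pow(l, 2)) (Function('n')(l, O) = Pow(Mul(Rational(1, 2), Pow(Mul(3, Pow(l, 2)), -1), Add(5, -4)), -1) = Pow(Mul(Rational(1, 2), Mul(Rational(1, 3), Pow(l, -2)), 1), -1) = Pow(Mul(Rational(1, 6), Pow(l, -2)), -1) = Mul(6, Pow(l, 2)))
Mul(-661, Function('n')(Pow(Add(3, -2), Rational(1, 2)), 5)) = Mul(-661, Mul(6, Pow(Pow(Add(3, -2), Rational(1, 2)), 2))) = Mul(-661, Mul(6, Pow(Pow(1, Rational(1, 2)), 2))) = Mul(-661, Mul(6, Pow(1, 2))) = Mul(-661, Mul(6, 1)) = Mul(-661, 6) = -3966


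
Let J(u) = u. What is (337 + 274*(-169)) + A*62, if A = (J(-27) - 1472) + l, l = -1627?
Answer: -239781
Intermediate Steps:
A = -3126 (A = (-27 - 1472) - 1627 = -1499 - 1627 = -3126)
(337 + 274*(-169)) + A*62 = (337 + 274*(-169)) - 3126*62 = (337 - 46306) - 193812 = -45969 - 193812 = -239781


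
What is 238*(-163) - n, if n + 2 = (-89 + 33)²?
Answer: -41928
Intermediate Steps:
n = 3134 (n = -2 + (-89 + 33)² = -2 + (-56)² = -2 + 3136 = 3134)
238*(-163) - n = 238*(-163) - 1*3134 = -38794 - 3134 = -41928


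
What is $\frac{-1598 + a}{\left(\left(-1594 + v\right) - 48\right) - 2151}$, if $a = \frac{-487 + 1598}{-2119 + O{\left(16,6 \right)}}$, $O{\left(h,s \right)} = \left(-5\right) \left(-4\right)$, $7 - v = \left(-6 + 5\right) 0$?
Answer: $\frac{3355313}{7946814} \approx 0.42222$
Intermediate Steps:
$v = 7$ ($v = 7 - \left(-6 + 5\right) 0 = 7 - \left(-1\right) 0 = 7 - 0 = 7 + 0 = 7$)
$O{\left(h,s \right)} = 20$
$a = - \frac{1111}{2099}$ ($a = \frac{-487 + 1598}{-2119 + 20} = \frac{1111}{-2099} = 1111 \left(- \frac{1}{2099}\right) = - \frac{1111}{2099} \approx -0.5293$)
$\frac{-1598 + a}{\left(\left(-1594 + v\right) - 48\right) - 2151} = \frac{-1598 - \frac{1111}{2099}}{\left(\left(-1594 + 7\right) - 48\right) - 2151} = - \frac{3355313}{2099 \left(\left(-1587 - 48\right) - 2151\right)} = - \frac{3355313}{2099 \left(-1635 - 2151\right)} = - \frac{3355313}{2099 \left(-3786\right)} = \left(- \frac{3355313}{2099}\right) \left(- \frac{1}{3786}\right) = \frac{3355313}{7946814}$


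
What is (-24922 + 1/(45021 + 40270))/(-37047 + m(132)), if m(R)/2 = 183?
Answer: 708540767/1042853057 ≈ 0.67943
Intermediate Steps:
m(R) = 366 (m(R) = 2*183 = 366)
(-24922 + 1/(45021 + 40270))/(-37047 + m(132)) = (-24922 + 1/(45021 + 40270))/(-37047 + 366) = (-24922 + 1/85291)/(-36681) = (-24922 + 1/85291)*(-1/36681) = -2125622301/85291*(-1/36681) = 708540767/1042853057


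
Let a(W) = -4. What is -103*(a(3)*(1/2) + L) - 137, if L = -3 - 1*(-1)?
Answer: 275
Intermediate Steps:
L = -2 (L = -3 + 1 = -2)
-103*(a(3)*(1/2) + L) - 137 = -103*(-4/2 - 2) - 137 = -103*(-4*½ - 2) - 137 = -103*(-2 - 2) - 137 = -103*(-4) - 137 = 412 - 137 = 275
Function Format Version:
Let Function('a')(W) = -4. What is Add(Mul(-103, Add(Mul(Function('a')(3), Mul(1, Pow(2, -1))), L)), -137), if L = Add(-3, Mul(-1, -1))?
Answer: 275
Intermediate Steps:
L = -2 (L = Add(-3, 1) = -2)
Add(Mul(-103, Add(Mul(Function('a')(3), Mul(1, Pow(2, -1))), L)), -137) = Add(Mul(-103, Add(Mul(-4, Mul(1, Pow(2, -1))), -2)), -137) = Add(Mul(-103, Add(Mul(-4, Mul(1, Rational(1, 2))), -2)), -137) = Add(Mul(-103, Add(Mul(-4, Rational(1, 2)), -2)), -137) = Add(Mul(-103, Add(-2, -2)), -137) = Add(Mul(-103, -4), -137) = Add(412, -137) = 275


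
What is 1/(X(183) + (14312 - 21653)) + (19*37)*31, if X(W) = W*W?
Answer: 569843365/26148 ≈ 21793.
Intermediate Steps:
X(W) = W²
1/(X(183) + (14312 - 21653)) + (19*37)*31 = 1/(183² + (14312 - 21653)) + (19*37)*31 = 1/(33489 - 7341) + 703*31 = 1/26148 + 21793 = 569843365/26148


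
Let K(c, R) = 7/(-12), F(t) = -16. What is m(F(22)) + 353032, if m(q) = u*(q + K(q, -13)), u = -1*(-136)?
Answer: 1052330/3 ≈ 3.5078e+5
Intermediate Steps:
K(c, R) = -7/12 (K(c, R) = 7*(-1/12) = -7/12)
u = 136
m(q) = -238/3 + 136*q (m(q) = 136*(q - 7/12) = 136*(-7/12 + q) = -238/3 + 136*q)
m(F(22)) + 353032 = (-238/3 + 136*(-16)) + 353032 = (-238/3 - 2176) + 353032 = -6766/3 + 353032 = 1052330/3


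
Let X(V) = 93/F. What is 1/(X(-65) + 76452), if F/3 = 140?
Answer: 140/10703311 ≈ 1.3080e-5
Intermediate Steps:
F = 420 (F = 3*140 = 420)
X(V) = 31/140 (X(V) = 93/420 = 93*(1/420) = 31/140)
1/(X(-65) + 76452) = 1/(31/140 + 76452) = 1/(10703311/140) = 140/10703311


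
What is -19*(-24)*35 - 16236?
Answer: -276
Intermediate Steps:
-19*(-24)*35 - 16236 = 456*35 - 16236 = 15960 - 16236 = -276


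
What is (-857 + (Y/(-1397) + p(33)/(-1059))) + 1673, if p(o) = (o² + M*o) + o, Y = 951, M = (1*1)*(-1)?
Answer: 401560242/493141 ≈ 814.29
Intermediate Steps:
M = -1 (M = 1*(-1) = -1)
p(o) = o² (p(o) = (o² - o) + o = o²)
(-857 + (Y/(-1397) + p(33)/(-1059))) + 1673 = (-857 + (951/(-1397) + 33²/(-1059))) + 1673 = (-857 + (951*(-1/1397) + 1089*(-1/1059))) + 1673 = (-857 + (-951/1397 - 363/353)) + 1673 = (-857 - 842814/493141) + 1673 = -423464651/493141 + 1673 = 401560242/493141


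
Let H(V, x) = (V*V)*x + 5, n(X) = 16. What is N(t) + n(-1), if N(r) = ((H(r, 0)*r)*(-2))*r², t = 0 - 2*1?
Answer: 96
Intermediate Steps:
H(V, x) = 5 + x*V² (H(V, x) = V²*x + 5 = x*V² + 5 = 5 + x*V²)
t = -2 (t = 0 - 2 = -2)
N(r) = -10*r³ (N(r) = (((5 + 0*r²)*r)*(-2))*r² = (((5 + 0)*r)*(-2))*r² = ((5*r)*(-2))*r² = (-10*r)*r² = -10*r³)
N(t) + n(-1) = -10*(-2)³ + 16 = -10*(-8) + 16 = 80 + 16 = 96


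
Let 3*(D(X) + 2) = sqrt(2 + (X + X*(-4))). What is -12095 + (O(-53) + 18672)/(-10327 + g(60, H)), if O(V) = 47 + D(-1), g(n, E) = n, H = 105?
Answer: -124198082/10267 - sqrt(5)/30801 ≈ -12097.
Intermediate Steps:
D(X) = -2 + sqrt(2 - 3*X)/3 (D(X) = -2 + sqrt(2 + (X + X*(-4)))/3 = -2 + sqrt(2 + (X - 4*X))/3 = -2 + sqrt(2 - 3*X)/3)
O(V) = 45 + sqrt(5)/3 (O(V) = 47 + (-2 + sqrt(2 - 3*(-1))/3) = 47 + (-2 + sqrt(2 + 3)/3) = 47 + (-2 + sqrt(5)/3) = 45 + sqrt(5)/3)
-12095 + (O(-53) + 18672)/(-10327 + g(60, H)) = -12095 + ((45 + sqrt(5)/3) + 18672)/(-10327 + 60) = -12095 + (18717 + sqrt(5)/3)/(-10267) = -12095 + (18717 + sqrt(5)/3)*(-1/10267) = -12095 + (-18717/10267 - sqrt(5)/30801) = -124198082/10267 - sqrt(5)/30801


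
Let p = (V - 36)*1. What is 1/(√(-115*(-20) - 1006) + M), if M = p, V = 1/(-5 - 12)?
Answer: -10421/1803 - 289*√1294/1803 ≈ -11.546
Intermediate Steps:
V = -1/17 (V = 1/(-17) = -1/17 ≈ -0.058824)
p = -613/17 (p = (-1/17 - 36)*1 = -613/17*1 = -613/17 ≈ -36.059)
M = -613/17 ≈ -36.059
1/(√(-115*(-20) - 1006) + M) = 1/(√(-115*(-20) - 1006) - 613/17) = 1/(√(2300 - 1006) - 613/17) = 1/(√1294 - 613/17) = 1/(-613/17 + √1294)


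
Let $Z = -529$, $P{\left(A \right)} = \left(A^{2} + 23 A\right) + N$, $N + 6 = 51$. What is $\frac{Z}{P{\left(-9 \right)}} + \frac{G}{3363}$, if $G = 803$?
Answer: $\frac{614690}{90801} \approx 6.7696$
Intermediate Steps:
$N = 45$ ($N = -6 + 51 = 45$)
$P{\left(A \right)} = 45 + A^{2} + 23 A$ ($P{\left(A \right)} = \left(A^{2} + 23 A\right) + 45 = 45 + A^{2} + 23 A$)
$\frac{Z}{P{\left(-9 \right)}} + \frac{G}{3363} = - \frac{529}{45 + \left(-9\right)^{2} + 23 \left(-9\right)} + \frac{803}{3363} = - \frac{529}{45 + 81 - 207} + 803 \cdot \frac{1}{3363} = - \frac{529}{-81} + \frac{803}{3363} = \left(-529\right) \left(- \frac{1}{81}\right) + \frac{803}{3363} = \frac{529}{81} + \frac{803}{3363} = \frac{614690}{90801}$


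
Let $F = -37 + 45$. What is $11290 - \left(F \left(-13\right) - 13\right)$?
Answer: $11407$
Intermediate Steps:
$F = 8$
$11290 - \left(F \left(-13\right) - 13\right) = 11290 - \left(8 \left(-13\right) - 13\right) = 11290 - \left(-104 - 13\right) = 11290 - -117 = 11290 + 117 = 11407$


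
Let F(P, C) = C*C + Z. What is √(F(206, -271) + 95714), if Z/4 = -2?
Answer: √169147 ≈ 411.27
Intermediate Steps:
Z = -8 (Z = 4*(-2) = -8)
F(P, C) = -8 + C² (F(P, C) = C*C - 8 = C² - 8 = -8 + C²)
√(F(206, -271) + 95714) = √((-8 + (-271)²) + 95714) = √((-8 + 73441) + 95714) = √(73433 + 95714) = √169147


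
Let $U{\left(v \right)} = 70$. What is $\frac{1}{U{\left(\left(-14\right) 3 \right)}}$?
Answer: $\frac{1}{70} \approx 0.014286$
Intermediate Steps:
$\frac{1}{U{\left(\left(-14\right) 3 \right)}} = \frac{1}{70}$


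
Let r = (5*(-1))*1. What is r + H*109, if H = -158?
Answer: -17227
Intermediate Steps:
r = -5 (r = -5*1 = -5)
r + H*109 = -5 - 158*109 = -5 - 17222 = -17227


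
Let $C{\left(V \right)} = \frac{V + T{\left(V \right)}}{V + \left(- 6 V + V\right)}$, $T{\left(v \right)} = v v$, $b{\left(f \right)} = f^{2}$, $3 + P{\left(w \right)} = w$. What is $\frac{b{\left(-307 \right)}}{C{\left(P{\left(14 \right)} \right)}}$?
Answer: $- \frac{94249}{3} \approx -31416.0$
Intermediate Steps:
$P{\left(w \right)} = -3 + w$
$T{\left(v \right)} = v^{2}$
$C{\left(V \right)} = - \frac{V + V^{2}}{4 V}$ ($C{\left(V \right)} = \frac{V + V^{2}}{V + \left(- 6 V + V\right)} = \frac{V + V^{2}}{V - 5 V} = \frac{V + V^{2}}{\left(-4\right) V} = \left(V + V^{2}\right) \left(- \frac{1}{4 V}\right) = - \frac{V + V^{2}}{4 V}$)
$\frac{b{\left(-307 \right)}}{C{\left(P{\left(14 \right)} \right)}} = \frac{\left(-307\right)^{2}}{- \frac{1}{4} - \frac{-3 + 14}{4}} = \frac{94249}{- \frac{1}{4} - \frac{11}{4}} = \frac{94249}{-3} = 94249 \left(- \frac{1}{3}\right) = - \frac{94249}{3}$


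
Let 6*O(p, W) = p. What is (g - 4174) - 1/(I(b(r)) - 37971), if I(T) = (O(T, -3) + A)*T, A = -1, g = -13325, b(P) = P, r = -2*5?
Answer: -1991963664/113833 ≈ -17499.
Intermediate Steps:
O(p, W) = p/6
r = -10
I(T) = T*(-1 + T/6) (I(T) = (T/6 - 1)*T = (-1 + T/6)*T = T*(-1 + T/6))
(g - 4174) - 1/(I(b(r)) - 37971) = (-13325 - 4174) - 1/((1/6)*(-10)*(-6 - 10) - 37971) = -17499 - 1/((1/6)*(-10)*(-16) - 37971) = -17499 - 1/(80/3 - 37971) = -17499 - 1/(-113833/3) = -17499 - 1*(-3/113833) = -17499 + 3/113833 = -1991963664/113833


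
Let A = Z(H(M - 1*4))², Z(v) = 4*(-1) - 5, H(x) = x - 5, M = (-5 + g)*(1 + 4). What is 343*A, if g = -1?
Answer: 27783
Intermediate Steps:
M = -30 (M = (-5 - 1)*(1 + 4) = -6*5 = -30)
H(x) = -5 + x
Z(v) = -9 (Z(v) = -4 - 5 = -9)
A = 81 (A = (-9)² = 81)
343*A = 343*81 = 27783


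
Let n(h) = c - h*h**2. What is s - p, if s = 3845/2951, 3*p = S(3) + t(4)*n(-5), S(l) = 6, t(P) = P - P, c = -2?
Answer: -2057/2951 ≈ -0.69705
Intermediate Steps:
t(P) = 0
n(h) = -2 - h**3 (n(h) = -2 - h*h**2 = -2 - h**3)
p = 2 (p = (6 + 0*(-2 - 1*(-5)**3))/3 = (6 + 0*(-2 - 1*(-125)))/3 = (6 + 0*(-2 + 125))/3 = (6 + 0*123)/3 = (6 + 0)/3 = (1/3)*6 = 2)
s = 3845/2951 (s = 3845*(1/2951) = 3845/2951 ≈ 1.3029)
s - p = 3845/2951 - 1*2 = 3845/2951 - 2 = -2057/2951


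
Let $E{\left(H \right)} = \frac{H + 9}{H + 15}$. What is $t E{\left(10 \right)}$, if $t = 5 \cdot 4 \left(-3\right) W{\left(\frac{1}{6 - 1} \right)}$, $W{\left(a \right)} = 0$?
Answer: $0$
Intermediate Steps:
$E{\left(H \right)} = \frac{9 + H}{15 + H}$
$t = 0$ ($t = 5 \cdot 4 \left(-3\right) 0 = 20 \left(-3\right) 0 = \left(-60\right) 0 = 0$)
$t E{\left(10 \right)} = 0 \frac{9 + 10}{15 + 10} = 0 \cdot \frac{1}{25} \cdot 19 = 0 \cdot \frac{19}{25} = 0$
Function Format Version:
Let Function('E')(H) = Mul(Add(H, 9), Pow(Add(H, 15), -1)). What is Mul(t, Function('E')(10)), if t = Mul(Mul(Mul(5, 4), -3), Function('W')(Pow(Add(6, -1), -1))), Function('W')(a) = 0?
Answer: 0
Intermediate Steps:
Function('E')(H) = Mul(Pow(Add(15, H), -1), Add(9, H)) (Function('E')(H) = Mul(Add(9, H), Pow(Add(15, H), -1)) = Mul(Pow(Add(15, H), -1), Add(9, H)))
t = 0 (t = Mul(Mul(Mul(5, 4), -3), 0) = Mul(Mul(20, -3), 0) = Mul(-60, 0) = 0)
Mul(t, Function('E')(10)) = Mul(0, Mul(Pow(Add(15, 10), -1), Add(9, 10))) = Mul(0, Mul(Pow(25, -1), 19)) = Mul(0, Mul(Rational(1, 25), 19)) = Mul(0, Rational(19, 25)) = 0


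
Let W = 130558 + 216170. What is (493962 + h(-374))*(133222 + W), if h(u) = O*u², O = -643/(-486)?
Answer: 79193141855000/243 ≈ 3.2590e+11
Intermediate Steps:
O = 643/486 (O = -643*(-1/486) = 643/486 ≈ 1.3230)
W = 346728
h(u) = 643*u²/486
(493962 + h(-374))*(133222 + W) = (493962 + (643/486)*(-374)²)*(133222 + 346728) = (493962 + (643/486)*139876)*479950 = (493962 + 44970134/243)*479950 = (165002900/243)*479950 = 79193141855000/243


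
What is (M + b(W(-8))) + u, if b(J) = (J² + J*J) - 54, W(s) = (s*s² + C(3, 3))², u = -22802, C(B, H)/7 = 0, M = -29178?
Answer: 137438901438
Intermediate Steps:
C(B, H) = 0 (C(B, H) = 7*0 = 0)
W(s) = s⁶ (W(s) = (s*s² + 0)² = (s³ + 0)² = (s³)² = s⁶)
b(J) = -54 + 2*J² (b(J) = (J² + J²) - 54 = 2*J² - 54 = -54 + 2*J²)
(M + b(W(-8))) + u = (-29178 + (-54 + 2*((-8)⁶)²)) - 22802 = (-29178 + (-54 + 2*262144²)) - 22802 = (-29178 + (-54 + 2*68719476736)) - 22802 = (-29178 + (-54 + 137438953472)) - 22802 = (-29178 + 137438953418) - 22802 = 137438924240 - 22802 = 137438901438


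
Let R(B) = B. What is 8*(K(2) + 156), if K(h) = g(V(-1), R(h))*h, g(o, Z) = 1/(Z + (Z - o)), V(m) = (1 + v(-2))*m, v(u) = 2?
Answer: 8752/7 ≈ 1250.3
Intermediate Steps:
V(m) = 3*m (V(m) = (1 + 2)*m = 3*m)
g(o, Z) = 1/(-o + 2*Z)
K(h) = h/(3 + 2*h) (K(h) = h/(-3*(-1) + 2*h) = h/(-1*(-3) + 2*h) = h/(3 + 2*h))
8*(K(2) + 156) = 8*(2/(3 + 2*2) + 156) = 8*(2/(3 + 4) + 156) = 8*(2/7 + 156) = 8*(1094/7) = 8752/7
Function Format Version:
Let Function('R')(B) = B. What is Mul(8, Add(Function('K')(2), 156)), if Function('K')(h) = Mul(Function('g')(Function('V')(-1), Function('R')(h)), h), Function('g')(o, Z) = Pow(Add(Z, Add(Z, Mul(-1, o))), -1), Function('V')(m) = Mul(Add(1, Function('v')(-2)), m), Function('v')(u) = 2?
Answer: Rational(8752, 7) ≈ 1250.3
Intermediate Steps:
Function('V')(m) = Mul(3, m) (Function('V')(m) = Mul(Add(1, 2), m) = Mul(3, m))
Function('g')(o, Z) = Pow(Add(Mul(-1, o), Mul(2, Z)), -1)
Function('K')(h) = Mul(h, Pow(Add(3, Mul(2, h)), -1)) (Function('K')(h) = Mul(Pow(Add(Mul(-1, Mul(3, -1)), Mul(2, h)), -1), h) = Mul(Pow(Add(Mul(-1, -3), Mul(2, h)), -1), h) = Mul(Pow(Add(3, Mul(2, h)), -1), h) = Mul(h, Pow(Add(3, Mul(2, h)), -1)))
Mul(8, Add(Function('K')(2), 156)) = Mul(8, Add(Mul(2, Pow(Add(3, Mul(2, 2)), -1)), 156)) = Mul(8, Add(Mul(2, Pow(Add(3, 4), -1)), 156)) = Mul(8, Add(Mul(2, Pow(7, -1)), 156)) = Mul(8, Add(Mul(2, Rational(1, 7)), 156)) = Mul(8, Add(Rational(2, 7), 156)) = Mul(8, Rational(1094, 7)) = Rational(8752, 7)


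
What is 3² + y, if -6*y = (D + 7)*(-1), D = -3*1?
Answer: 29/3 ≈ 9.6667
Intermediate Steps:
D = -3
y = ⅔ (y = -(-3 + 7)*(-1)/6 = -2*(-1)/3 = -⅙*(-4) = ⅔ ≈ 0.66667)
3² + y = 3² + ⅔ = 9 + ⅔ = 29/3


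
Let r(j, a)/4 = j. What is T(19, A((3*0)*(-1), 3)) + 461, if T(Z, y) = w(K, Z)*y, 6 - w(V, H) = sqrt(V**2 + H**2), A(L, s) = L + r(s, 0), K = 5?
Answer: 533 - 12*sqrt(386) ≈ 297.24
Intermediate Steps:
r(j, a) = 4*j
A(L, s) = L + 4*s
w(V, H) = 6 - sqrt(H**2 + V**2) (w(V, H) = 6 - sqrt(V**2 + H**2) = 6 - sqrt(H**2 + V**2))
T(Z, y) = y*(6 - sqrt(25 + Z**2)) (T(Z, y) = (6 - sqrt(Z**2 + 5**2))*y = (6 - sqrt(Z**2 + 25))*y = (6 - sqrt(25 + Z**2))*y = y*(6 - sqrt(25 + Z**2)))
T(19, A((3*0)*(-1), 3)) + 461 = ((3*0)*(-1) + 4*3)*(6 - sqrt(25 + 19**2)) + 461 = (0*(-1) + 12)*(6 - sqrt(25 + 361)) + 461 = (0 + 12)*(6 - sqrt(386)) + 461 = 12*(6 - sqrt(386)) + 461 = (72 - 12*sqrt(386)) + 461 = 533 - 12*sqrt(386)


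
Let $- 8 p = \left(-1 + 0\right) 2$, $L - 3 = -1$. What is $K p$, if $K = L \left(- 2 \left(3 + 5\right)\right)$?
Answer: $-8$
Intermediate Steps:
$L = 2$ ($L = 3 - 1 = 2$)
$K = -32$ ($K = 2 \left(- 2 \left(3 + 5\right)\right) = 2 \left(\left(-2\right) 8\right) = 2 \left(-16\right) = -32$)
$p = \frac{1}{4}$ ($p = - \frac{\left(-1 + 0\right) 2}{8} = - \frac{\left(-1\right) 2}{8} = \left(- \frac{1}{8}\right) \left(-2\right) = \frac{1}{4} \approx 0.25$)
$K p = \left(-32\right) \frac{1}{4} = -8$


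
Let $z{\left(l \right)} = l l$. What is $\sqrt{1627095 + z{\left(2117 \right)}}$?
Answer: $4 \sqrt{381799} \approx 2471.6$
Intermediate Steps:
$z{\left(l \right)} = l^{2}$
$\sqrt{1627095 + z{\left(2117 \right)}} = \sqrt{1627095 + 2117^{2}} = \sqrt{1627095 + 4481689} = \sqrt{6108784} = 4 \sqrt{381799}$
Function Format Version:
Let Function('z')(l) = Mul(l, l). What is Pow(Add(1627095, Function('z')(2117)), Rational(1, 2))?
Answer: Mul(4, Pow(381799, Rational(1, 2))) ≈ 2471.6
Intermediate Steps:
Function('z')(l) = Pow(l, 2)
Pow(Add(1627095, Function('z')(2117)), Rational(1, 2)) = Pow(Add(1627095, Pow(2117, 2)), Rational(1, 2)) = Pow(Add(1627095, 4481689), Rational(1, 2)) = Pow(6108784, Rational(1, 2)) = Mul(4, Pow(381799, Rational(1, 2)))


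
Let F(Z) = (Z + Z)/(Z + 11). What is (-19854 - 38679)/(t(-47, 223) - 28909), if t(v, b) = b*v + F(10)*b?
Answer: 1229193/822730 ≈ 1.4940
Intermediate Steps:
F(Z) = 2*Z/(11 + Z) (F(Z) = (2*Z)/(11 + Z) = 2*Z/(11 + Z))
t(v, b) = 20*b/21 + b*v (t(v, b) = b*v + (2*10/(11 + 10))*b = b*v + (2*10/21)*b = b*v + (2*10*(1/21))*b = b*v + 20*b/21 = 20*b/21 + b*v)
(-19854 - 38679)/(t(-47, 223) - 28909) = (-19854 - 38679)/((1/21)*223*(20 + 21*(-47)) - 28909) = -58533/((1/21)*223*(20 - 987) - 28909) = -58533/((1/21)*223*(-967) - 28909) = -58533/(-215641/21 - 28909) = -58533/(-822730/21) = -58533*(-21/822730) = 1229193/822730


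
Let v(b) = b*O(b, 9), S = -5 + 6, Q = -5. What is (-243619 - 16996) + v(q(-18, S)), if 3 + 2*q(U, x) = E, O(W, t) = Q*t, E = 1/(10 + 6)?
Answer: -8337565/32 ≈ -2.6055e+5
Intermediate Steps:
S = 1
E = 1/16 ≈ 0.062500
O(W, t) = -5*t
q(U, x) = -47/32 (q(U, x) = -3/2 + (½)*(1/16) = -3/2 + 1/32 = -47/32)
v(b) = -45*b (v(b) = b*(-5*9) = b*(-45) = -45*b)
(-243619 - 16996) + v(q(-18, S)) = (-243619 - 16996) - 45*(-47/32) = -260615 + 2115/32 = -8337565/32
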